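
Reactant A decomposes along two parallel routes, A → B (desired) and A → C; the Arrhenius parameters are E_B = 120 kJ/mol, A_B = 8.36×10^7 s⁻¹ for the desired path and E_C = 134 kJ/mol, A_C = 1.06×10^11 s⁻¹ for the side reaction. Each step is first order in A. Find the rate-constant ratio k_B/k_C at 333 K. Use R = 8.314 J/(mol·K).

0.124

k_B/k_C = (A_B/A_C)·exp[−(E_B−E_C)/(RT)] = (A_B/A_C)·exp[(E_C−E_B)/(RT)].
(E_C−E_B)/(RT) = (134−120)×10³/(8.314×333) = 14000/2769 = 5.057.
k_B/k_C = (8.36×10^7/1.06×10^11)·exp(5.057) = 7.887×10^-4 × 157.1 = 0.124.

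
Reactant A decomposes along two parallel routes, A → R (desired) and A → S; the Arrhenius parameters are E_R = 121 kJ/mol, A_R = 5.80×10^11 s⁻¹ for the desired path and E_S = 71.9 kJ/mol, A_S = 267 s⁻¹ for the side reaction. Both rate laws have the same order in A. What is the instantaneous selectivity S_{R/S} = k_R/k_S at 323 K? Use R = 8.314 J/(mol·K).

k_R/k_S = (A_R/A_S)·exp[−(E_R−E_S)/(RT)] = (A_R/A_S)·exp[(E_S−E_R)/(RT)].
(E_S−E_R)/(RT) = (71.9−121)×10³/(8.314×323) = -49100/2685 = -18.28.
k_R/k_S = (5.80×10^11/267)·exp(-18.28) = 2.172×10^9 × 1.147×10^-8 = 24.9.

24.9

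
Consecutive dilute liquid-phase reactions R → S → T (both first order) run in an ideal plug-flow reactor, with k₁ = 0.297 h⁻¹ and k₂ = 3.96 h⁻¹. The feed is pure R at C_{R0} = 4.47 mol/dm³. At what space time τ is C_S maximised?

0.707 h

For first-order series the maximum of C_S occurs at τ_opt = ln(k₂/k₁)/(k₂−k₁).
= ln(3.96/0.297)/(3.96−0.297) = ln(13.33)/3.663 = 2.590/3.663 = 0.707 h.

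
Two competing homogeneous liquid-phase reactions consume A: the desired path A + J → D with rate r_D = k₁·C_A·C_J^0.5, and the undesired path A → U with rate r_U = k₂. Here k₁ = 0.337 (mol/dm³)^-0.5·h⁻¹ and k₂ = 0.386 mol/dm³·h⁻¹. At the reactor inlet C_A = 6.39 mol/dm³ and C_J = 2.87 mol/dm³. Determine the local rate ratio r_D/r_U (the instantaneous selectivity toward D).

9.45

S_{D/U} = r_D/r_U = (k₁·C_A·C_J^0.5)/(k₂) = (k₁/k₂)·C_A·C_J^0.5.
= (0.337×6.390×2.870^0.5) / (0.386) = 3.648/0.3860 = 9.45.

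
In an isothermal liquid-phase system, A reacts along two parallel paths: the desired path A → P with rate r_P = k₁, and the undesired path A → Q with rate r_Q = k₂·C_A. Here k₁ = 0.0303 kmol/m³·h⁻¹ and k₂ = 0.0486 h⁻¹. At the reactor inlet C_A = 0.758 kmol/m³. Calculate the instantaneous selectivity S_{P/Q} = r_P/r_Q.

S_{P/Q} = r_P/r_Q = (k₁)/(k₂·C_A) = (k₁/k₂)·C_A⁻¹.
= (0.0303) / (0.0486×0.7580) = 0.03030/0.03684 = 0.823.
The undesired path is higher order in A, so low C_A (CSTR or dilute feed) favours P.

0.823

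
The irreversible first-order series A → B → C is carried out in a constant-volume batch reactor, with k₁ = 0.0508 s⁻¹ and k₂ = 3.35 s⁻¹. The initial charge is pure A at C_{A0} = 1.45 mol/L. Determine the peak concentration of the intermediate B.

0.0206 mol/L

Evaluating C_B at t_opt = ln(k₂/k₁)/(k₂−k₁) gives C_{B,max}/C_{A0} = (k₁/k₂)^[k₂/(k₂−k₁)].
= (0.0508/3.35)^(3.35/(3.35−0.0508)) = (0.01516)^(1.015) = 0.01422.
C_{B,max} = 0.01422×1.45 = 0.0206 mol/L.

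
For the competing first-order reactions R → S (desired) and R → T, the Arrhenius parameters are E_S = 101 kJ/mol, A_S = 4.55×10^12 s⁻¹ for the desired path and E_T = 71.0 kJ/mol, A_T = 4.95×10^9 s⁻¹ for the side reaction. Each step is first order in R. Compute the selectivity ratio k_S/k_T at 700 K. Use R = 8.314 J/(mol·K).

5.31

With equal orders, S_{S/T} = k_S/k_T = (A_S/A_T)·exp[(E_T−E_S)/(RT)].
(E_T−E_S)/(RT) = (71.0−101)×10³/(8.314×700) = -30000/5820 = -5.155.
k_S/k_T = (4.55×10^12/4.95×10^9)·exp(-5.155) = 919.2 × 0.005772 = 5.31.
Since E_S > E_T, raising the temperature improves selectivity toward S.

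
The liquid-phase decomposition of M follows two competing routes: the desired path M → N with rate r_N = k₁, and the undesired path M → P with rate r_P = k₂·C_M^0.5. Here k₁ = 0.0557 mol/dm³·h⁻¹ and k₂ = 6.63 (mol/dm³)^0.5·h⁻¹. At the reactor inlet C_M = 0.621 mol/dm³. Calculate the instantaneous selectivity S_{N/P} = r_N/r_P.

S_{N/P} = r_N/r_P = (k₁)/(k₂·C_M^0.5) = (k₁/k₂)·C_M^-0.5.
= (0.0557) / (6.63×0.6210^0.5) = 0.05570/5.225 = 0.0107.

0.0107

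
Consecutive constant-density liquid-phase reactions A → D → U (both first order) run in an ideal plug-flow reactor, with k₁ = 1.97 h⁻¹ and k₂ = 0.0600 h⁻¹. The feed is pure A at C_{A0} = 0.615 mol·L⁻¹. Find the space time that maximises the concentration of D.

1.83 h

For first-order series the maximum of C_D occurs at τ_opt = ln(k₂/k₁)/(k₂−k₁).
= ln(0.0600/1.97)/(0.0600−1.97) = ln(0.03046)/-1.910 = -3.491/-1.910 = 1.83 h.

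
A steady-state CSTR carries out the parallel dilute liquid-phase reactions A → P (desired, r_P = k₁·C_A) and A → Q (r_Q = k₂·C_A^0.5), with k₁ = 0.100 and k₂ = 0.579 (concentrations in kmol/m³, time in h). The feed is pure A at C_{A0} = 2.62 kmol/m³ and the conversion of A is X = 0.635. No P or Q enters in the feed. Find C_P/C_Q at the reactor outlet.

Exit C_A = C_{A0}(1−X) = 2.62×0.365 = 0.9563 kmol/m³.
A CSTR operates uniformly at the exit composition, giving r_P = 0.09563 and r_Q = 0.5662 (each k·C_A^n at C_A = 0.9563).
Overall selectivity = C_P/C_Q = r_Pτ/(r_Qτ) = r_P/r_Q = 0.169.

0.169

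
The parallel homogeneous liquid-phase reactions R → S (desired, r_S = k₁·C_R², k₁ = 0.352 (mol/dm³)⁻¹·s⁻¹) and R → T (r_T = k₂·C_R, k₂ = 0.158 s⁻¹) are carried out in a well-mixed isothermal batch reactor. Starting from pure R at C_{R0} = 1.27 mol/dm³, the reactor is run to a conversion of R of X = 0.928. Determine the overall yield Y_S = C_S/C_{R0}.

C_R = C_{R0}(1−X) = 0.09144 mol/dm³.
Along a PFR/batch, dC_T/dC_R = −r_T/(r_S+r_T) = −k₂/(k₂+k₁·C_R).
Integrating from C_{R0} to C_R: C_T = (0.158/0.352)·ln[(0.158+0.352·1.27)/(0.158+0.352·0.0914)] = 0.4489·ln(0.6050/0.1902) = 0.5195 mol/dm³.
Then C_S = (C_{R0}−C_R) − C_T = 1.179 − 0.5195 = 0.6591 mol/dm³.
Y_S = C_S/C_{R0} = 0.6591/1.27 = 0.519.

0.519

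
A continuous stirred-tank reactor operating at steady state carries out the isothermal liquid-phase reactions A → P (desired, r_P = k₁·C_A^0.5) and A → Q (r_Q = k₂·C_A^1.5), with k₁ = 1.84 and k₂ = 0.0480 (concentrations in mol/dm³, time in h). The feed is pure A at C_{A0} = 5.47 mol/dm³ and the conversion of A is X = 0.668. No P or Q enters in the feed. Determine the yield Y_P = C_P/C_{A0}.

Exit C_A = C_{A0}(1−X) = 5.47×0.332 = 1.816 mol/dm³.
In a CSTR the entire volume is at exit conditions, so r_P = 1.84×1.816^0.5 = 2.480 and r_Q = 0.0480×1.816^1.5 = 0.1175.
Fraction of consumed A going to P: r_P/(r_P+r_Q) = 0.9548.
C_P = 0.9548·C_{A0}·X = 0.9548×5.47×0.668 = 3.49 mol/dm³; Y_P = C_P/C_{A0} = 0.638.

0.638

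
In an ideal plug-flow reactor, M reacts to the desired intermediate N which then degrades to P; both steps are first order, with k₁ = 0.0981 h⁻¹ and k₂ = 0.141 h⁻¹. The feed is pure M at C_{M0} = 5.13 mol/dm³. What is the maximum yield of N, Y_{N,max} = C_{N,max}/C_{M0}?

0.304

At the optimum, C_{N,max}/C_{M0} = (k₁/k₂)^[k₂/(k₂−k₁)].
= (0.0981/0.141)^(0.141/(0.141−0.0981)) = (0.6957)^(3.287) = 0.3035.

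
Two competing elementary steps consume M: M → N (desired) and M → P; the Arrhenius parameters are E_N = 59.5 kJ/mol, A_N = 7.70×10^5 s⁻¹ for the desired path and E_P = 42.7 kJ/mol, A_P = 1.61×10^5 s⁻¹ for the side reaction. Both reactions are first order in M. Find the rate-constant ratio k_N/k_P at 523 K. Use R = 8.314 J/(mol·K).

0.100

Since both paths have the same order in M, the concentration cancels and S_{N/P} = k_N/k_P = (A_N/A_P)·exp[(E_P−E_N)/(RT)].
(E_P−E_N)/(RT) = (42.7−59.5)×10³/(8.314×523) = -16800/4348 = -3.864.
k_N/k_P = (7.70×10^5/1.61×10^5)·exp(-3.864) = 4.783 × 0.02099 = 0.100.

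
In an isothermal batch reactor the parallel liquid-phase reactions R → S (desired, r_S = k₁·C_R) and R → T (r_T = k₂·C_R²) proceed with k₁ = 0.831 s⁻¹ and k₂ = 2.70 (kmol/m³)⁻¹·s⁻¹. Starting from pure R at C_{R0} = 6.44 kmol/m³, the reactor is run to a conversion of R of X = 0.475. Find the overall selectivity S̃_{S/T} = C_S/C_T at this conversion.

0.0647

C_R = C_{R0}(1−X) = 3.381 kmol/m³.
Along a PFR/batch, dC_S/dC_R = −r_S/(r_S+r_T) = −k₁/(k₁+k₂·C_R).
Integrating from C_{R0} to C_R: C_S = (0.831/2.70)·ln[(0.831+2.70·6.44)/(0.831+2.70·3.38)] = 0.3078·ln(18.22/9.960) = 0.1859 kmol/m³.
C_T = (C_{R0}−C_R)−C_S = 2.873 kmol/m³; S̃_{S/T} = 0.1859/2.873 = 0.0647.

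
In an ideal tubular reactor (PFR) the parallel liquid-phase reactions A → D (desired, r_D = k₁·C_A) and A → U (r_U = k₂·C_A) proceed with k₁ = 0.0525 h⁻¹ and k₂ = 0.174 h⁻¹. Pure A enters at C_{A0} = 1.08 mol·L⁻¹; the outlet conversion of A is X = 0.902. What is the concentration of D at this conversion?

C_A = C_{A0}(1−X) = 0.1058 mol·L⁻¹.
Both paths are first order in A, so the instantaneous fraction to D is constant: dC_D/d(−C_A) = k₁/(k₁+k₂) = 0.2318.
C_D = 0.2318·(C_{A0}−C_A) = 0.2318×0.9742 = 0.226 mol·L⁻¹.

0.226 mol·L⁻¹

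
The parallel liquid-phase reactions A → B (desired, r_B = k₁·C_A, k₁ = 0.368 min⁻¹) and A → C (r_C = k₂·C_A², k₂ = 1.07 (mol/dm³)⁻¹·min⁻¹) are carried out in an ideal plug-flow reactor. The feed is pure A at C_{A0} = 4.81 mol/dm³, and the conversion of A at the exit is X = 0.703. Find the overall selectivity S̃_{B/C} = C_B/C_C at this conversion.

0.122

C_A = C_{A0}(1−X) = 1.429 mol/dm³.
Along a PFR/batch, dC_B/dC_A = −r_B/(r_B+r_C) = −k₁/(k₁+k₂·C_A).
Integrating from C_{A0} to C_A: C_B = (0.368/1.07)·ln[(0.368+1.07·4.81)/(0.368+1.07·1.43)] = 0.3439·ln(5.515/1.897) = 0.3671 mol/dm³.
C_C = (C_{A0}−C_A)−C_B = 3.014 mol/dm³; S̃_{B/C} = 0.3671/3.014 = 0.122.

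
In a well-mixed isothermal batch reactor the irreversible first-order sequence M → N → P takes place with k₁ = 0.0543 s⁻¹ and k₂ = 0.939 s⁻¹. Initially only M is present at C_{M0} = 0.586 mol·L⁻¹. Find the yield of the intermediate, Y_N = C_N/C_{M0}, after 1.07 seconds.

For first-order series with pure M initially, C_N(t) = k₁C_{M0}/(k₂−k₁)·(e^(−k₁t) − e^(−k₂t)).
e^(−k₁t) = e^(−0.0543×1.07) = e^(−0.05810) = 0.9436; e^(−k₂t) = e^(−1.005) = 0.3661.
C_N = 0.0543×0.586/(0.939−0.0543) × (0.9436−0.3661) = 0.03597×0.5774 = 0.02077 mol·L⁻¹.
Y_N = C_N/C_{M0} = 0.02077/0.586 = 0.0354.

0.0354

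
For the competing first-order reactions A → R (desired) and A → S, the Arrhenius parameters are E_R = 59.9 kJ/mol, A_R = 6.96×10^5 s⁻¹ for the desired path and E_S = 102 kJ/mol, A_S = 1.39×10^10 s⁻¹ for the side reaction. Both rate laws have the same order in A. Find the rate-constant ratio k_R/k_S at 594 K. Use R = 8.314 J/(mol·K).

0.252

Since both paths have the same order in A, the concentration cancels and S_{R/S} = k_R/k_S = (A_R/A_S)·exp[(E_S−E_R)/(RT)].
(E_S−E_R)/(RT) = (102−59.9)×10³/(8.314×594) = 42100/4939 = 8.525.
k_R/k_S = (6.96×10^5/1.39×10^10)·exp(8.525) = 5.007×10^-5 × 5038 = 0.252.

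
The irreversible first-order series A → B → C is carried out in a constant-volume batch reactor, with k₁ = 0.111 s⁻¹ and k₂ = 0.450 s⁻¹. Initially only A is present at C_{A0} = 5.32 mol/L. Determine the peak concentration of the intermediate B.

0.830 mol/L

For a first-order series the maximum intermediate yield is C_{B,max}/C_{A0} = (k₁/k₂)^[k₂/(k₂−k₁)].
= (0.111/0.450)^(0.450/(0.450−0.111)) = (0.2467)^(1.327) = 0.1560.
C_{B,max} = 0.1560×5.32 = 0.830 mol/L.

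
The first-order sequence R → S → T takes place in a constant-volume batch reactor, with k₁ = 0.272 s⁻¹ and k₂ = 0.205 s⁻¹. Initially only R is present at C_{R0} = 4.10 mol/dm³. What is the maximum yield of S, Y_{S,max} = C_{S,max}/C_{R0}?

0.421

For a first-order series the maximum intermediate yield is C_{S,max}/C_{R0} = (k₁/k₂)^[k₂/(k₂−k₁)].
= (0.272/0.205)^(0.205/(0.205−0.272)) = (1.327)^(-3.060) = 0.4209.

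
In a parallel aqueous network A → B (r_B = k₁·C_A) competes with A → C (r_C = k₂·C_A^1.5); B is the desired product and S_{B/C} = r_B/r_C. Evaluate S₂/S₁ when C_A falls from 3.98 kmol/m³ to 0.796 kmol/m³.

S_{B/C} = (k₁/k₂)·C_A^-0.5, so S₂/S₁ = (C_{A,2}/C_{A,1})^-0.5.
= (0.796/3.98)^(-0.5) = (0.2000)^(-0.5) = 2.24.
Selectivity toward B rises as C_A falls — low-concentration operation is favoured.

2.24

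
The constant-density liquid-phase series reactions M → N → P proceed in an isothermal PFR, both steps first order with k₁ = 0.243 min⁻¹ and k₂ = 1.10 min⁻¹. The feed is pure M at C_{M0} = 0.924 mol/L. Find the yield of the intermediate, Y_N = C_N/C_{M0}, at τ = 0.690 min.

0.107

For first-order series with pure M initially, C_N(τ) = k₁C_{M0}/(k₂−k₁)·(e^(−k₁τ) − e^(−k₂τ)).
e^(−k₁τ) = e^(−0.243×0.690) = e^(−0.1677) = 0.8456; e^(−k₂τ) = e^(−0.7590) = 0.4681.
C_N = 0.243×0.924/(1.10−0.243) × (0.8456−0.4681) = 0.2620×0.3775 = 0.09890 mol/L.
Y_N = C_N/C_{M0} = 0.09890/0.924 = 0.107.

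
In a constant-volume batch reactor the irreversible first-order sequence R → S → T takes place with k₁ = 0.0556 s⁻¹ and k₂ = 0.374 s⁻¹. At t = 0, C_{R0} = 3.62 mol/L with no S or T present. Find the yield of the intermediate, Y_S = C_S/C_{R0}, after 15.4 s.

The intermediate concentration in a first-order A→B→C sequence is C_S = k₁C_{R0}(e^(−k₁t) − e^(−k₂t))/(k₂−k₁).
e^(−k₁t) = e^(−0.0556×15.4) = e^(−0.8562) = 0.4248; e^(−k₂t) = e^(−5.760) = 0.003152.
C_S = 0.0556×3.62/(0.374−0.0556) × (0.4248−0.003152) = 0.6321×0.4216 = 0.2665 mol/L.
Y_S = C_S/C_{R0} = 0.2665/3.62 = 0.0736.

0.0736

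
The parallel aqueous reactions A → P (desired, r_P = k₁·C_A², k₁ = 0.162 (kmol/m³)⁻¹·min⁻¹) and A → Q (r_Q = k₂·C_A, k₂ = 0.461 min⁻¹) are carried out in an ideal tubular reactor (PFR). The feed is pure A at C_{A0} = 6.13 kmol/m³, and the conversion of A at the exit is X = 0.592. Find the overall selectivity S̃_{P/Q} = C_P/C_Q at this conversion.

C_A = C_{A0}(1−X) = 2.501 kmol/m³.
Along a PFR/batch, dC_Q/dC_A = −r_Q/(r_P+r_Q) = −k₂/(k₂+k₁·C_A).
Integrating from C_{A0} to C_A: C_Q = (0.461/0.162)·ln[(0.461+0.162·6.13)/(0.461+0.162·2.50)] = 2.846·ln(1.454/0.8662) = 1.474 kmol/m³.
Then C_P = (C_{A0}−C_A) − C_Q = 3.629 − 1.474 = 2.155 kmol/m³.
S̃_{P/Q} = C_P/C_Q = 2.155/1.474 = 1.46.

1.46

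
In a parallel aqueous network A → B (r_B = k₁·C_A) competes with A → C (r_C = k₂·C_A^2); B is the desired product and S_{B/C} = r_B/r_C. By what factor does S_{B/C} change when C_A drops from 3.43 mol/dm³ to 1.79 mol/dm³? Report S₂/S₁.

S_{B/C} = (k₁/k₂)·C_A⁻¹, so S₂/S₁ = (C_{A,2}/C_{A,1})⁻¹.
= 3.43/1.79 = 1.92.

1.92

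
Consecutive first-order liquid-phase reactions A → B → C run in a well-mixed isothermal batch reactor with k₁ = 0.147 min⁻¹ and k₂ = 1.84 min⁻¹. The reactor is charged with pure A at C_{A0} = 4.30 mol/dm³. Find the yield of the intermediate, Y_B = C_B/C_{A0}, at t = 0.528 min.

0.0475

The intermediate concentration in a first-order A→B→C sequence is C_B = k₁C_{A0}(e^(−k₁t) − e^(−k₂t))/(k₂−k₁).
e^(−k₁t) = e^(−0.147×0.528) = e^(−0.07762) = 0.9253; e^(−k₂t) = e^(−0.9715) = 0.3785.
C_B = 0.147×4.30/(1.84−0.147) × (0.9253−0.3785) = 0.3734×0.5468 = 0.2042 mol/dm³.
Y_B = C_B/C_{A0} = 0.2042/4.30 = 0.0475.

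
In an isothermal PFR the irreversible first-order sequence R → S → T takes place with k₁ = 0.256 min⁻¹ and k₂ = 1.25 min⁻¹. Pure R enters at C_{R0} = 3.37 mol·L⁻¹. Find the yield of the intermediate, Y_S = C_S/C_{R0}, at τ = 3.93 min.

0.0923

For first-order series with pure R initially, C_S(τ) = k₁C_{R0}/(k₂−k₁)·(e^(−k₁τ) − e^(−k₂τ)).
e^(−k₁τ) = e^(−0.256×3.93) = e^(−1.006) = 0.3656; e^(−k₂τ) = e^(−4.913) = 0.007354.
C_S = 0.256×3.37/(1.25−0.256) × (0.3656−0.007354) = 0.8679×0.3583 = 0.3110 mol·L⁻¹.
Y_S = C_S/C_{R0} = 0.3110/3.37 = 0.0923.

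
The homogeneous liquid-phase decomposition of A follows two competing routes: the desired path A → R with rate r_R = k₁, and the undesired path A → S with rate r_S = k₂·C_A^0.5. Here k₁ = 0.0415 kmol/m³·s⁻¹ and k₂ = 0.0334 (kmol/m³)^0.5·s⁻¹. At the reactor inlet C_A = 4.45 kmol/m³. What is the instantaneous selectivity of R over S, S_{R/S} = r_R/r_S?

S_{R/S} = r_R/r_S = (k₁)/(k₂·C_A^0.5) = (k₁/k₂)·C_A^-0.5.
= (0.0415) / (0.0334×4.450^0.5) = 0.04150/0.07046 = 0.589.

0.589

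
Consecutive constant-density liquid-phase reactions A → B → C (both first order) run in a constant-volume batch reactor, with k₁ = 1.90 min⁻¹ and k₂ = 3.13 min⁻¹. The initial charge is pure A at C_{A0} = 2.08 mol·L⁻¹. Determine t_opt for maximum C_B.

The intermediate peaks when r₁ = r₂, i.e. k₁e^(−k₁t) = k₂e^(−k₂t), giving t_opt = ln(k₂/k₁)/(k₂−k₁).
= ln(3.13/1.90)/(3.13−1.90) = ln(1.647)/1.230 = 0.4992/1.230 = 0.406 min.

0.406 min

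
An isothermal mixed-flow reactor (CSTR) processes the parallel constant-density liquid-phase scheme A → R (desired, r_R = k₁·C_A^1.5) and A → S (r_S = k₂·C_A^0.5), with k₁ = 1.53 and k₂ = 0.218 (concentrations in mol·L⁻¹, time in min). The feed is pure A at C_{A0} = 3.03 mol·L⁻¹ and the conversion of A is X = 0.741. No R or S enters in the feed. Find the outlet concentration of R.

1.90 mol·L⁻¹

Exit C_A = C_{A0}(1−X) = 3.03×0.259 = 0.7848 mol·L⁻¹.
In a CSTR the entire volume is at exit conditions, so r_R = 1.53×0.7848^1.5 = 1.064 and r_S = 0.218×0.7848^0.5 = 0.1931.
Fraction of consumed A going to R: r_R/(r_R+r_S) = 0.8463.
C_R = 0.8463·C_{A0}·X = 0.8463×3.03×0.741 = 1.90 mol·L⁻¹.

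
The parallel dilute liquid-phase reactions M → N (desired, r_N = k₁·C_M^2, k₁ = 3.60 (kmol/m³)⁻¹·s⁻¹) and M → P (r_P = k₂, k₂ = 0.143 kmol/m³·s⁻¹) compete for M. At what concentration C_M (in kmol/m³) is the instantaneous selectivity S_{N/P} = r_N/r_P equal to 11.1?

S_{N/P} = (k₁/k₂)·C_M^2 ⇒ C_M = (S·k₂/k₁)^(0.5).
= (11.1×0.143/3.60)^(0.5) = (0.4409)^(0.5) = 0.664 kmol/m³.

0.664 kmol/m³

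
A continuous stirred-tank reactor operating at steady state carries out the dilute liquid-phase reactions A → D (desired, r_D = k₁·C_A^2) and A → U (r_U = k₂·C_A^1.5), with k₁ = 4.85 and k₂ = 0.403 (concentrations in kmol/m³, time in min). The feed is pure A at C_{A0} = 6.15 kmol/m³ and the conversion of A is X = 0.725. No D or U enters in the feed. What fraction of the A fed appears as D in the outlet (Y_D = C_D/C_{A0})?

0.681

Exit C_A = C_{A0}(1−X) = 6.15×0.275 = 1.691 kmol/m³.
Rates in a CSTR are evaluated at the outlet concentration: r_D = 4.85×1.691^2 = 13.87, r_U = 0.403×1.691^1.5 = 0.8864.
Fraction of consumed A going to D: r_D/(r_D+r_U) = 0.9399.
C_D = 0.9399·C_{A0}·X = 0.9399×6.15×0.725 = 4.19 kmol/m³; Y_D = C_D/C_{A0} = 0.681.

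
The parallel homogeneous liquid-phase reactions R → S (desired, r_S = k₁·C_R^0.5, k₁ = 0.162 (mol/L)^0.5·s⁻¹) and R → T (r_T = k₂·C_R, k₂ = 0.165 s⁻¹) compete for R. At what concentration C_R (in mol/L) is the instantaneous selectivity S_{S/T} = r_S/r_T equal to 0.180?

29.8 mol/L

S_{S/T} = (k₁/k₂)·C_R^-0.5 ⇒ C_R = (S·k₂/k₁)^(-2).
= (0.180×0.165/0.162)^(-2) = (0.1833)^(-2) = 29.8 mol/L.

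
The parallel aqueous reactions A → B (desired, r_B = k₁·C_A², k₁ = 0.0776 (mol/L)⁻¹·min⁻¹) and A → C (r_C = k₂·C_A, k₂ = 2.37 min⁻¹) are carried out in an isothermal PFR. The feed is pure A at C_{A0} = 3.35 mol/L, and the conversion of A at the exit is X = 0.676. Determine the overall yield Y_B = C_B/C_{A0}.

C_A = C_{A0}(1−X) = 1.085 mol/L.
Along a PFR/batch, dC_C/dC_A = −r_C/(r_B+r_C) = −k₂/(k₂+k₁·C_A).
Integrating from C_{A0} to C_A: C_C = (2.37/0.0776)·ln[(2.37+0.0776·3.35)/(2.37+0.0776·1.09)] = 30.54·ln(2.630/2.454) = 2.112 mol/L.
Then C_B = (C_{A0}−C_A) − C_C = 2.265 − 2.112 = 0.1525 mol/L.
Y_B = C_B/C_{A0} = 0.1525/3.35 = 0.0455.

0.0455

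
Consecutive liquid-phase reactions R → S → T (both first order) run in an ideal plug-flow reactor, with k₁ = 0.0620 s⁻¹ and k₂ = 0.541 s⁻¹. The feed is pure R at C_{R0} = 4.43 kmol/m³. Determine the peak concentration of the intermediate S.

Evaluating C_S at τ_opt = ln(k₂/k₁)/(k₂−k₁) gives C_{S,max}/C_{R0} = (k₁/k₂)^[k₂/(k₂−k₁)].
= (0.0620/0.541)^(0.541/(0.541−0.0620)) = (0.1146)^(1.129) = 0.08658.
C_{S,max} = 0.08658×4.43 = 0.384 kmol/m³.

0.384 kmol/m³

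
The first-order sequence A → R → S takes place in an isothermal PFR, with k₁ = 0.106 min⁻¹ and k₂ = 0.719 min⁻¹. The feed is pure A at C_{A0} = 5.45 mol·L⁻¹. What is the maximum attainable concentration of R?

For a first-order series the maximum intermediate yield is C_{R,max}/C_{A0} = (k₁/k₂)^[k₂/(k₂−k₁)].
= (0.106/0.719)^(0.719/(0.719−0.106)) = (0.1474)^(1.173) = 0.1059.
C_{R,max} = 0.1059×5.45 = 0.577 mol·L⁻¹.

0.577 mol·L⁻¹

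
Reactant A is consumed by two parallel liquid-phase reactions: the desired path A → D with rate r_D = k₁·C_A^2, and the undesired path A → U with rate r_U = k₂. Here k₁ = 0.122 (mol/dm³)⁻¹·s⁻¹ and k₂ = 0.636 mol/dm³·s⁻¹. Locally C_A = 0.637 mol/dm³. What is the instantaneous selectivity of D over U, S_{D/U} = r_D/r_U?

S_{D/U} = r_D/r_U = (k₁·C_A^2)/(k₂) = (k₁/k₂)·C_A^2.
= (0.122×0.6370^2) / (0.636) = 0.04950/0.6360 = 0.0778.
Since the desired path is higher order in A, keeping C_A high (PFR or concentrated feed) favours D.

0.0778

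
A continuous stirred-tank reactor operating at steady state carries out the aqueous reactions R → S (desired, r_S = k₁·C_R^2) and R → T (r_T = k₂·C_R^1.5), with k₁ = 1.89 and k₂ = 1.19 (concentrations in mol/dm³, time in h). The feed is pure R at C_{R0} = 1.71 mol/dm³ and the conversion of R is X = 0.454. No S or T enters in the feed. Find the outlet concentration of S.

0.470 mol/dm³

Exit C_R = C_{R0}(1−X) = 1.71×0.546 = 0.9337 mol/dm³.
Rates in a CSTR are evaluated at the outlet concentration: r_S = 1.89×0.9337^2 = 1.648, r_T = 1.19×0.9337^1.5 = 1.074.
Fraction of consumed R going to S: r_S/(r_S+r_T) = 0.6055.
C_S = 0.6055·C_{R0}·X = 0.6055×1.71×0.454 = 0.470 mol/dm³.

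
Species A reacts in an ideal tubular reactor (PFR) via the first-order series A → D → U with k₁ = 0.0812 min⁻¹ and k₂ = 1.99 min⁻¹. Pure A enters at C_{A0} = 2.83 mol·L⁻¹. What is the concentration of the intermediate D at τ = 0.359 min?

The intermediate concentration in a first-order A→B→C sequence is C_D = k₁C_{A0}(e^(−k₁τ) − e^(−k₂τ))/(k₂−k₁).
e^(−k₁τ) = e^(−0.0812×0.359) = e^(−0.02915) = 0.9713; e^(−k₂τ) = e^(−0.7144) = 0.4895.
C_D = 0.0812×2.83/(1.99−0.0812) × (0.9713−0.4895) = 0.1204×0.4818 = 0.05800 mol·L⁻¹.

0.0580 mol·L⁻¹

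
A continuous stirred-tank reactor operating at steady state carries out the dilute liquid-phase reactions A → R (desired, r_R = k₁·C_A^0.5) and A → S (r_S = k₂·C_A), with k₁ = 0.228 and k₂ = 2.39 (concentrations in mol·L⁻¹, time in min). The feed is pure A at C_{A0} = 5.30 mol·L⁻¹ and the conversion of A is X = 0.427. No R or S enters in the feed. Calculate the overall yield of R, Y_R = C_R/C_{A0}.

Exit C_A = C_{A0}(1−X) = 5.30×0.573 = 3.037 mol·L⁻¹.
A CSTR operates uniformly at the exit composition, giving r_R = 0.3973 and r_S = 7.258 (each k·C_A^n at C_A = 3.037).
Fraction of consumed A going to R: r_R/(r_R+r_S) = 0.05190.
C_R = 0.05190·C_{A0}·X = 0.05190×5.30×0.427 = 0.117 mol·L⁻¹; Y_R = C_R/C_{A0} = 0.0222.

0.0222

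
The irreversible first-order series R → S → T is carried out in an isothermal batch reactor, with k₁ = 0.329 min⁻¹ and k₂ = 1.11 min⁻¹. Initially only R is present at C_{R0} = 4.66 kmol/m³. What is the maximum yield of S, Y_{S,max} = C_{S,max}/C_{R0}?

0.178

Evaluating C_S at t_opt = ln(k₂/k₁)/(k₂−k₁) gives C_{S,max}/C_{R0} = (k₁/k₂)^[k₂/(k₂−k₁)].
= (0.329/1.11)^(1.11/(1.11−0.329)) = (0.2964)^(1.421) = 0.1776.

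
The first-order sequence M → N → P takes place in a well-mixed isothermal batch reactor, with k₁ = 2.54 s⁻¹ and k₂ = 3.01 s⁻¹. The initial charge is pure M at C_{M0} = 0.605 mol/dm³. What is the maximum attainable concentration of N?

0.204 mol/dm³

Evaluating C_N at t_opt = ln(k₂/k₁)/(k₂−k₁) gives C_{N,max}/C_{M0} = (k₁/k₂)^[k₂/(k₂−k₁)].
= (2.54/3.01)^(3.01/(3.01−2.54)) = (0.8439)^(6.404) = 0.3371.
C_{N,max} = 0.3371×0.605 = 0.204 mol/dm³.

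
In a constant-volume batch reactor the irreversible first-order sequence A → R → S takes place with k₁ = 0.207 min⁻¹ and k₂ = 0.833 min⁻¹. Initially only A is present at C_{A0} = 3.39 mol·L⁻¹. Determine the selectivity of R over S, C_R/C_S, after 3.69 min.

0.351

For first-order series with pure A initially, C_R(t) = k₁C_{A0}/(k₂−k₁)·(e^(−k₁t) − e^(−k₂t)).
e^(−k₁t) = e^(−0.207×3.69) = e^(−0.7638) = 0.4659; e^(−k₂t) = e^(−3.074) = 0.04625.
C_R = 0.207×3.39/(0.833−0.207) × (0.4659−0.04625) = 1.121×0.4196 = 0.4704 mol·L⁻¹.
C_A = C_{A0}e^(−k₁t) = 1.579 mol·L⁻¹, so C_S = C_{A0}−C_A−C_R = 1.340 mol·L⁻¹; C_R/C_S = 0.351.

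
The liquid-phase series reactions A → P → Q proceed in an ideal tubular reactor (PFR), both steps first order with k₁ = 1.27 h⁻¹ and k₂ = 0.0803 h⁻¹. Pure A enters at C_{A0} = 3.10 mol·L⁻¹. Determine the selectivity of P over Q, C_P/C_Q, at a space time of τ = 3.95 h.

3.45

Solving the coupled first-order balances gives C_P(τ) = [k₁/(k₂−k₁)]·C_{A0}·(e^(−k₁τ) − e^(−k₂τ)).
e^(−k₁τ) = e^(−1.27×3.95) = e^(−5.017) = 0.006628; e^(−k₂τ) = e^(−0.3172) = 0.7282.
C_P = 1.27×3.10/(0.0803−1.27) × (0.006628−0.7282) = (-3.309)×(-0.7216) = 2.388 mol·L⁻¹.
C_A = C_{A0}e^(−k₁τ) = 0.02055 mol·L⁻¹, so C_Q = C_{A0}−C_A−C_P = 0.6916 mol·L⁻¹; C_P/C_Q = 3.45.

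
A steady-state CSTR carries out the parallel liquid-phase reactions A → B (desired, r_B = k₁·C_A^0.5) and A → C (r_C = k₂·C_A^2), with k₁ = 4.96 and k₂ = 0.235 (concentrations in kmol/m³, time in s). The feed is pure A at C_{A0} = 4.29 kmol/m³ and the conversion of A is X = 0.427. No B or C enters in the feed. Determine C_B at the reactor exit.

Exit C_A = C_{A0}(1−X) = 4.29×0.573 = 2.458 kmol/m³.
In a CSTR the entire volume is at exit conditions, so r_B = 4.96×2.458^0.5 = 7.777 and r_C = 0.235×2.458^2 = 1.420.
Fraction of consumed A going to B: r_B/(r_B+r_C) = 0.8456.
C_B = 0.8456·C_{A0}·X = 0.8456×4.29×0.427 = 1.55 kmol/m³.

1.55 kmol/m³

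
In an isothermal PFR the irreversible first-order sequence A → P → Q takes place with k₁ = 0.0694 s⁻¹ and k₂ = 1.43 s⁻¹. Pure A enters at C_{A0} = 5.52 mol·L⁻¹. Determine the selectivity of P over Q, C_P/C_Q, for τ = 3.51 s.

Solving the coupled first-order balances gives C_P(τ) = [k₁/(k₂−k₁)]·C_{A0}·(e^(−k₁τ) − e^(−k₂τ)).
e^(−k₁τ) = e^(−0.0694×3.51) = e^(−0.2436) = 0.7838; e^(−k₂τ) = e^(−5.019) = 0.006609.
C_P = 0.0694×5.52/(1.43−0.0694) × (0.7838−0.006609) = 0.2816×0.7772 = 0.2188 mol·L⁻¹.
C_A = C_{A0}e^(−k₁τ) = 4.327 mol·L⁻¹, so C_Q = C_{A0}−C_A−C_P = 0.9746 mol·L⁻¹; C_P/C_Q = 0.225.

0.225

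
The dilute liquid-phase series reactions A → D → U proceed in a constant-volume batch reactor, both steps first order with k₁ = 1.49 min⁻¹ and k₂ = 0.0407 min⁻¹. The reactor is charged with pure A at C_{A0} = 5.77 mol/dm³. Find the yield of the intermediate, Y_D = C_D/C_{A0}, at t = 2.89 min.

The intermediate concentration in a first-order A→B→C sequence is C_D = k₁C_{A0}(e^(−k₁t) − e^(−k₂t))/(k₂−k₁).
e^(−k₁t) = e^(−1.49×2.89) = e^(−4.306) = 0.01349; e^(−k₂t) = e^(−0.1176) = 0.8890.
C_D = 1.49×5.77/(0.0407−1.49) × (0.01349−0.8890) = (-5.932)×(-0.8755) = 5.194 mol/dm³.
Y_D = C_D/C_{A0} = 5.194/5.77 = 0.900.

0.900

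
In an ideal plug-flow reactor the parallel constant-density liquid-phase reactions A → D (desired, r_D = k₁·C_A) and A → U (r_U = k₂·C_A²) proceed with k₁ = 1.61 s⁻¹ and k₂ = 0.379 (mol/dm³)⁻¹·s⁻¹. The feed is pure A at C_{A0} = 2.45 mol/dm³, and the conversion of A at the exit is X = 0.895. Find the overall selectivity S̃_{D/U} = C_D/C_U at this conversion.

C_A = C_{A0}(1−X) = 0.2572 mol/dm³.
Along a PFR/batch, dC_D/dC_A = −r_D/(r_D+r_U) = −k₁/(k₁+k₂·C_A).
Integrating from C_{A0} to C_A: C_D = (1.61/0.379)·ln[(1.61+0.379·2.45)/(1.61+0.379·0.257)] = 4.248·ln(2.539/1.707) = 1.685 mol/dm³.
C_U = (C_{A0}−C_A)−C_D = 0.5081 mol/dm³; S̃_{D/U} = 1.685/0.5081 = 3.32.

3.32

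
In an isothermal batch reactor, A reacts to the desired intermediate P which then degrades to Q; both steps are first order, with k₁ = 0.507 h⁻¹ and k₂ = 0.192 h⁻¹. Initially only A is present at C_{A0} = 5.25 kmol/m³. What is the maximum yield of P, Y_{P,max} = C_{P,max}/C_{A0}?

0.553

Evaluating C_P at t_opt = ln(k₂/k₁)/(k₂−k₁) gives C_{P,max}/C_{A0} = (k₁/k₂)^[k₂/(k₂−k₁)].
= (0.507/0.192)^(0.192/(0.192−0.507)) = (2.641)^(-0.6095) = 0.5533.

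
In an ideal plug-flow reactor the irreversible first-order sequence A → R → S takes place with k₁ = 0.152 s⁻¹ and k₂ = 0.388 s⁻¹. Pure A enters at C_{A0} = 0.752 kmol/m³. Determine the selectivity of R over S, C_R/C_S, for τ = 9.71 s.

0.207

For first-order series with pure A initially, C_R(τ) = k₁C_{A0}/(k₂−k₁)·(e^(−k₁τ) − e^(−k₂τ)).
e^(−k₁τ) = e^(−0.152×9.71) = e^(−1.476) = 0.2286; e^(−k₂τ) = e^(−3.767) = 0.02311.
C_R = 0.152×0.752/(0.388−0.152) × (0.2286−0.02311) = 0.4843×0.2055 = 0.09951 kmol/m³.
C_A = C_{A0}e^(−k₁τ) = 0.1719 kmol/m³, so C_S = C_{A0}−C_A−C_R = 0.4806 kmol/m³; C_R/C_S = 0.207.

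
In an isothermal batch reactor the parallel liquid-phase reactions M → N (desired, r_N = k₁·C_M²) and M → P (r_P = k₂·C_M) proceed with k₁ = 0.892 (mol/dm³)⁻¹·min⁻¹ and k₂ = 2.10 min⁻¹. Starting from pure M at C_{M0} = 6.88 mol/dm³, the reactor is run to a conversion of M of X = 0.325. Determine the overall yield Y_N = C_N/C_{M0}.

0.230

C_M = C_{M0}(1−X) = 4.644 mol/dm³.
Along a PFR/batch, dC_P/dC_M = −r_P/(r_N+r_P) = −k₂/(k₂+k₁·C_M).
Integrating from C_{M0} to C_M: C_P = (2.10/0.892)·ln[(2.10+0.892·6.88)/(2.10+0.892·4.64)] = 2.354·ln(8.237/6.242) = 0.6527 mol/dm³.
Then C_N = (C_{M0}−C_M) − C_P = 2.236 − 0.6527 = 1.583 mol/dm³.
Y_N = C_N/C_{M0} = 1.583/6.88 = 0.230.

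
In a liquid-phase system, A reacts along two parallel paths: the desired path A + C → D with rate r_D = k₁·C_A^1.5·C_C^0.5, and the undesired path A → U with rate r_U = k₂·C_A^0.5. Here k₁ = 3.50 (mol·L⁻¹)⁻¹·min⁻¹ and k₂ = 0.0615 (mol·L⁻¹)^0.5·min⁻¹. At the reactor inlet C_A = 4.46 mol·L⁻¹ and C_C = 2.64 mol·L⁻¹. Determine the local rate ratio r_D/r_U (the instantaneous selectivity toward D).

S_{D/U} = r_D/r_U = (k₁·C_A^1.5·C_C^0.5)/(k₂·C_A^0.5) = (k₁/k₂)·C_A·C_C^0.5.
= (3.50×4.460^1.5×2.640^0.5) / (0.0615×4.460^0.5) = 53.56/0.1299 = 412.
Since the desired path is higher order in A, keeping C_A high (PFR or concentrated feed) favours D.

412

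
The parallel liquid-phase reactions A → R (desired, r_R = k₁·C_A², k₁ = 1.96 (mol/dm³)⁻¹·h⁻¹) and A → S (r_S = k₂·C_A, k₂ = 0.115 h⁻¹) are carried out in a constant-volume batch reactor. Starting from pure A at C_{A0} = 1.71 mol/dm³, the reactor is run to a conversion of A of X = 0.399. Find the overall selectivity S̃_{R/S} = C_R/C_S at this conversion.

22.9

C_A = C_{A0}(1−X) = 1.028 mol/dm³.
Along a PFR/batch, dC_S/dC_A = −r_S/(r_R+r_S) = −k₂/(k₂+k₁·C_A).
Integrating from C_{A0} to C_A: C_S = (0.115/1.96)·ln[(0.115+1.96·1.71)/(0.115+1.96·1.03)] = 0.05867·ln(3.467/2.129) = 0.02860 mol/dm³.
Then C_R = (C_{A0}−C_A) − C_S = 0.6823 − 0.02860 = 0.6537 mol/dm³.
S̃_{R/S} = C_R/C_S = 0.6537/0.02860 = 22.9.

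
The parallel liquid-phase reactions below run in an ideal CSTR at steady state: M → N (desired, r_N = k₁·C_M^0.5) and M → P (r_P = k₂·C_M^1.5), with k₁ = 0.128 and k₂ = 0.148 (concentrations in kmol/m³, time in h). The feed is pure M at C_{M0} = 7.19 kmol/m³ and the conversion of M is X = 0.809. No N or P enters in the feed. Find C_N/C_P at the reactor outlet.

0.630

Exit C_M = C_{M0}(1−X) = 7.19×0.191 = 1.373 kmol/m³.
Rates in a CSTR are evaluated at the outlet concentration: r_N = 0.128×1.373^0.5 = 0.1500, r_P = 0.148×1.373^1.5 = 0.2382.
Overall selectivity = C_N/C_P = r_Nτ/(r_Pτ) = r_N/r_P = 0.630.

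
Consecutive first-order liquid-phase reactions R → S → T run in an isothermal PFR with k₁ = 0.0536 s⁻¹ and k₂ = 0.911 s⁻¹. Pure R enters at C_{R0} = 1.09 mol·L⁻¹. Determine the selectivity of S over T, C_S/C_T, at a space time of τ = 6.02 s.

The intermediate concentration in a first-order A→B→C sequence is C_S = k₁C_{R0}(e^(−k₁τ) − e^(−k₂τ))/(k₂−k₁).
e^(−k₁τ) = e^(−0.0536×6.02) = e^(−0.3227) = 0.7242; e^(−k₂τ) = e^(−5.484) = 0.004152.
C_S = 0.0536×1.09/(0.911−0.0536) × (0.7242−0.004152) = 0.06814×0.7201 = 0.04907 mol·L⁻¹.
C_R = C_{R0}e^(−k₁τ) = 0.7894 mol·L⁻¹, so C_T = C_{R0}−C_R−C_S = 0.2515 mol·L⁻¹; C_S/C_T = 0.195.

0.195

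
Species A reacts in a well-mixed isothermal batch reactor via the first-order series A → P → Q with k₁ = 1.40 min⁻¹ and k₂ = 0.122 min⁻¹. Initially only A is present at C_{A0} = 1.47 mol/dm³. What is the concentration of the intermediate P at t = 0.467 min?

0.684 mol/dm³

For first-order series with pure A initially, C_P(t) = k₁C_{A0}/(k₂−k₁)·(e^(−k₁t) − e^(−k₂t)).
e^(−k₁t) = e^(−1.40×0.467) = e^(−0.6538) = 0.5201; e^(−k₂t) = e^(−0.05697) = 0.9446.
C_P = 1.40×1.47/(0.122−1.40) × (0.5201−0.9446) = (-1.610)×(-0.4246) = 0.6837 mol/dm³.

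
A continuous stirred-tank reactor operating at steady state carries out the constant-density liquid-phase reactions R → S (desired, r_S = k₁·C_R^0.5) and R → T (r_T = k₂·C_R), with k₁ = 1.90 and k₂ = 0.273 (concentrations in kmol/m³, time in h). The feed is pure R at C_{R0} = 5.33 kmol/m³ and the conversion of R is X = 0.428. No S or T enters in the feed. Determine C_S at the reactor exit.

Exit C_R = C_{R0}(1−X) = 5.33×0.572 = 3.049 kmol/m³.
In a CSTR the entire volume is at exit conditions, so r_S = 1.90×3.049^0.5 = 3.318 and r_T = 0.273×3.049 = 0.8323.
Fraction of consumed R going to S: r_S/(r_S+r_T) = 0.7994.
C_S = 0.7994·C_{R0}·X = 0.7994×5.33×0.428 = 1.82 kmol/m³.

1.82 kmol/m³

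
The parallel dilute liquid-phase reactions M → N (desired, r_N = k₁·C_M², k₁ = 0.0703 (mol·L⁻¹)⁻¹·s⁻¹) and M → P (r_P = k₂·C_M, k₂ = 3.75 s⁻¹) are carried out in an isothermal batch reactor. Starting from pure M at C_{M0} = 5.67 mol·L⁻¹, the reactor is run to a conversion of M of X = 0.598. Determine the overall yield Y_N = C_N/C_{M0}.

C_M = C_{M0}(1−X) = 2.279 mol·L⁻¹.
Along a PFR/batch, dC_P/dC_M = −r_P/(r_N+r_P) = −k₂/(k₂+k₁·C_M).
Integrating from C_{M0} to C_M: C_P = (3.75/0.0703)·ln[(3.75+0.0703·5.67)/(3.75+0.0703·2.28)] = 53.34·ln(4.149/3.910) = 3.156 mol·L⁻¹.
Then C_N = (C_{M0}−C_M) − C_P = 3.391 − 3.156 = 0.2342 mol·L⁻¹.
Y_N = C_N/C_{M0} = 0.2342/5.67 = 0.0413.

0.0413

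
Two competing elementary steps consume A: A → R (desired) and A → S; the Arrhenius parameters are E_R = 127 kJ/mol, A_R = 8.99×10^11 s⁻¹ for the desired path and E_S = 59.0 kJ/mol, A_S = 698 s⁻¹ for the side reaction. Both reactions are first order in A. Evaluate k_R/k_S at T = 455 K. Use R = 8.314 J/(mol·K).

20.1

Since both paths have the same order in A, the concentration cancels and S_{R/S} = k_R/k_S = (A_R/A_S)·exp[(E_S−E_R)/(RT)].
(E_S−E_R)/(RT) = (59.0−127)×10³/(8.314×455) = -68000/3783 = -17.98.
k_R/k_S = (8.99×10^11/698)·exp(-17.98) = 1.288×10^9 × 1.560×10^-8 = 20.1.
Since E_R > E_S, raising the temperature improves selectivity toward R.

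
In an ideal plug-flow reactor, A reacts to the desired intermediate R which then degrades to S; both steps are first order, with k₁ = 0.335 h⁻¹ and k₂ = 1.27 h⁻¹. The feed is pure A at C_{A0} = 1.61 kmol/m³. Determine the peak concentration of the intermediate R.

Evaluating C_R at τ_opt = ln(k₂/k₁)/(k₂−k₁) gives C_{R,max}/C_{A0} = (k₁/k₂)^[k₂/(k₂−k₁)].
= (0.335/1.27)^(1.27/(1.27−0.335)) = (0.2638)^(1.358) = 0.1636.
C_{R,max} = 0.1636×1.61 = 0.263 kmol/m³.

0.263 kmol/m³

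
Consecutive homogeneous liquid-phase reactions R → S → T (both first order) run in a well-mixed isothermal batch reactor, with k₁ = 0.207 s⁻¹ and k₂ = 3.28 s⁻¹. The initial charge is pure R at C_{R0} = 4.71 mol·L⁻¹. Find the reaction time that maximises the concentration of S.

0.899 s

Setting dC_S/dt = 0 gives t_opt = ln(k₂/k₁)/(k₂−k₁).
= ln(3.28/0.207)/(3.28−0.207) = ln(15.85)/3.073 = 2.763/3.073 = 0.899 s.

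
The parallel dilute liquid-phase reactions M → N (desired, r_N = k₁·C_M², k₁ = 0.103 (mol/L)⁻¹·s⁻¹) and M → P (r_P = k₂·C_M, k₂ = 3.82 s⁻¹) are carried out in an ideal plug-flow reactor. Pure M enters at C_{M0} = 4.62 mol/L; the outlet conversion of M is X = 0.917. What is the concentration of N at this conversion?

0.264 mol/L

C_M = C_{M0}(1−X) = 0.3835 mol/L.
Along a PFR/batch, dC_P/dC_M = −r_P/(r_N+r_P) = −k₂/(k₂+k₁·C_M).
Integrating from C_{M0} to C_M: C_P = (3.82/0.103)·ln[(3.82+0.103·4.62)/(3.82+0.103·0.383)] = 37.09·ln(4.296/3.859) = 3.973 mol/L.
Then C_N = (C_{M0}−C_M) − C_P = 4.237 − 3.973 = 0.2639 mol/L.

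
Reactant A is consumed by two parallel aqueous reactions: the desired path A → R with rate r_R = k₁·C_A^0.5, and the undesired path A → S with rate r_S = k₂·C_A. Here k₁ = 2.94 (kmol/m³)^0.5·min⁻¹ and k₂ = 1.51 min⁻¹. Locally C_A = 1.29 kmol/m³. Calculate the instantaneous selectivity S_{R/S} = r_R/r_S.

1.71

S_{R/S} = r_R/r_S = (k₁·C_A^0.5)/(k₂·C_A) = (k₁/k₂)·C_A^-0.5.
= (2.94×1.290^0.5) / (1.51×1.290) = 3.339/1.948 = 1.71.
The undesired path is higher order in A, so low C_A (CSTR or dilute feed) favours R.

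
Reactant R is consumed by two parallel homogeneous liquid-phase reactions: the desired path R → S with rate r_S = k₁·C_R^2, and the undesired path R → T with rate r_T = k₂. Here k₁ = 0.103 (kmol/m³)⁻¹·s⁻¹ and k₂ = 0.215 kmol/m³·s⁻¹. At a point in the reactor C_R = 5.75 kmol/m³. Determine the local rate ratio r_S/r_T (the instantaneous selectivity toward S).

15.8

S_{S/T} = r_S/r_T = (k₁·C_R^2)/(k₂) = (k₁/k₂)·C_R^2.
= (0.103×5.750^2) / (0.215) = 3.405/0.2150 = 15.8.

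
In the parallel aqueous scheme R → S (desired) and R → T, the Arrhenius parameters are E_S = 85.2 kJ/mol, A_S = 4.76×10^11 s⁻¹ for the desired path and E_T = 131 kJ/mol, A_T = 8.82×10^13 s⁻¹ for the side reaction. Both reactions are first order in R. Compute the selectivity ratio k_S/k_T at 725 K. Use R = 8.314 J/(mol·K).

10.8

Since both paths have the same order in R, the concentration cancels and S_{S/T} = k_S/k_T = (A_S/A_T)·exp[(E_T−E_S)/(RT)].
(E_T−E_S)/(RT) = (131−85.2)×10³/(8.314×725) = 45800/6028 = 7.598.
k_S/k_T = (4.76×10^11/8.82×10^13)·exp(7.598) = 0.005397 × 1995 = 10.8.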